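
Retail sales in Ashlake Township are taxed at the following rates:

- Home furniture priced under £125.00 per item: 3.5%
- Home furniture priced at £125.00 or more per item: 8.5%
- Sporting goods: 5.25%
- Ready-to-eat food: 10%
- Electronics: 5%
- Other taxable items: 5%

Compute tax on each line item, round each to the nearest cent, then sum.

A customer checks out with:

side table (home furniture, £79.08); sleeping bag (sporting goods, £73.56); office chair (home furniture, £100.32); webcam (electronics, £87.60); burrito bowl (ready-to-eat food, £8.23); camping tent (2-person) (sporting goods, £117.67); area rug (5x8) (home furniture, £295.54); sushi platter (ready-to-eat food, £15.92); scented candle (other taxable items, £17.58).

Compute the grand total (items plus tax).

Side table £79.08: home furniture, under £125.00 → 3.5% → £2.77
Sleeping bag £73.56: sporting goods → 5.25% → £3.86
Office chair £100.32: home furniture, under £125.00 → 3.5% → £3.51
Webcam £87.60: electronics → 5% → £4.38
Burrito bowl £8.23: ready-to-eat food → 10% → £0.82
Camping tent (2-person) £117.67: sporting goods → 5.25% → £6.18
Area rug (5x8) £295.54: home furniture, £125.00 or more → 8.5% → £25.12
Sushi platter £15.92: ready-to-eat food → 10% → £1.59
Scented candle £17.58: other taxable items → 5% → £0.88
Subtotal = £795.50; tax = £49.11; total due = £844.61

£844.61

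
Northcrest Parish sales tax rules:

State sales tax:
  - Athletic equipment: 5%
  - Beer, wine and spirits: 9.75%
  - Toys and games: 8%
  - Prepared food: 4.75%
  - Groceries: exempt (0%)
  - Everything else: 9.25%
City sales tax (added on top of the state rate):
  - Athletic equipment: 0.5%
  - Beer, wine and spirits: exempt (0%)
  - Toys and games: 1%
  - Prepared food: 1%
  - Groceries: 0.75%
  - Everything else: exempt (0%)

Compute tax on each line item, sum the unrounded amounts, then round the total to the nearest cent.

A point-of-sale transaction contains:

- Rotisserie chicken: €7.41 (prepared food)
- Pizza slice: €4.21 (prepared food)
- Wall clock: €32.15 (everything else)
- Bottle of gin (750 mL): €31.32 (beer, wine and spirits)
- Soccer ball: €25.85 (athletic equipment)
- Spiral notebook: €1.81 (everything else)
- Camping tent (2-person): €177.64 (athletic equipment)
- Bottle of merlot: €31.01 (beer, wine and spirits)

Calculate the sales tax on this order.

Rotisserie chicken €7.41: prepared food → 4.75% + 1% city = 5.75% → €0.426075
Pizza slice €4.21: prepared food → 4.75% + 1% city = 5.75% → €0.242075
Wall clock €32.15: everything else → 9.25% + 0% city = 9.25% → €2.973875
Bottle of gin (750 mL) €31.32: beer, wine and spirits → 9.75% + 0% city = 9.75% → €3.0537
Soccer ball €25.85: athletic equipment → 5% + 0.5% city = 5.5% → €1.42175
Spiral notebook €1.81: everything else → 9.25% + 0% city = 9.25% → €0.167425
Camping tent (2-person) €177.64: athletic equipment → 5% + 0.5% city = 5.5% → €9.7702
Bottle of merlot €31.01: beer, wine and spirits → 9.75% + 0% city = 9.75% → €3.023475
Unrounded tax sum = €21.078575 → €21.08

€21.08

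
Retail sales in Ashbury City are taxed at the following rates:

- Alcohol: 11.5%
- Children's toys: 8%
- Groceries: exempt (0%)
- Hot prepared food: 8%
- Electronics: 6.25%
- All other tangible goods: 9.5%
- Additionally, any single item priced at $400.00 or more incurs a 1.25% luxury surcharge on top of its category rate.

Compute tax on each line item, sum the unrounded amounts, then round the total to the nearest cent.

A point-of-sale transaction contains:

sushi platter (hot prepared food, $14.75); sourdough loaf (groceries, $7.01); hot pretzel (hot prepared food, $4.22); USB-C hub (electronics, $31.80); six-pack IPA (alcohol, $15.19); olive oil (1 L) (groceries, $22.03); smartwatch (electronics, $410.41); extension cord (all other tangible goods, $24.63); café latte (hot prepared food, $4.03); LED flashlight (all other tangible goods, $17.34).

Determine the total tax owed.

$40.34

Sushi platter $14.75: hot prepared food → 8% → $1.18
Sourdough loaf $7.01: groceries → 0% → $0.00
Hot pretzel $4.22: hot prepared food → 8% → $0.3376
USB-C hub $31.80: electronics → 6.25% → $1.9875
Six-pack IPA $15.19: alcohol → 11.5% → $1.74685
Olive oil (1 L) $22.03: groceries → 0% → $0.00
Smartwatch $410.41: electronics → 6.25% + 1.25% surcharge = 7.5% → $30.78075
Extension cord $24.63: all other tangible goods → 9.5% → $2.33985
Café latte $4.03: hot prepared food → 8% → $0.3224
LED flashlight $17.34: all other tangible goods → 9.5% → $1.6473
Unrounded tax sum = $40.34225 → $40.34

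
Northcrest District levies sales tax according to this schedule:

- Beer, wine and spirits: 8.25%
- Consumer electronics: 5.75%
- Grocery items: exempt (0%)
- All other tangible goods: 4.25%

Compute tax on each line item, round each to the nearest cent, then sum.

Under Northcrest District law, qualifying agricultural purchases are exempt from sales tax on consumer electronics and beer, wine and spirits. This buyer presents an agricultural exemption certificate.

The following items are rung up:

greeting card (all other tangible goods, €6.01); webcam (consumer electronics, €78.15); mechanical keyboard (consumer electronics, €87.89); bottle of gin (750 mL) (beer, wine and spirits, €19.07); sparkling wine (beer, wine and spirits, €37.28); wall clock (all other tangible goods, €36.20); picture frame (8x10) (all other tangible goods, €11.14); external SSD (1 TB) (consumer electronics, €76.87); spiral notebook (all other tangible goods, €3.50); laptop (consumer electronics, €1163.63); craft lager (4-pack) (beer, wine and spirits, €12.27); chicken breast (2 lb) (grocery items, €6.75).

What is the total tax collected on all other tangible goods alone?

Greeting card €6.01: all other tangible goods → 4.25% → €0.26
Wall clock €36.20: all other tangible goods → 4.25% → €1.54
Picture frame (8x10) €11.14: all other tangible goods → 4.25% → €0.47
Spiral notebook €3.50: all other tangible goods → 4.25% → €0.15
Tax on all other tangible goods = €0.26 + €1.54 + €0.47 + €0.15 = €2.42

€2.42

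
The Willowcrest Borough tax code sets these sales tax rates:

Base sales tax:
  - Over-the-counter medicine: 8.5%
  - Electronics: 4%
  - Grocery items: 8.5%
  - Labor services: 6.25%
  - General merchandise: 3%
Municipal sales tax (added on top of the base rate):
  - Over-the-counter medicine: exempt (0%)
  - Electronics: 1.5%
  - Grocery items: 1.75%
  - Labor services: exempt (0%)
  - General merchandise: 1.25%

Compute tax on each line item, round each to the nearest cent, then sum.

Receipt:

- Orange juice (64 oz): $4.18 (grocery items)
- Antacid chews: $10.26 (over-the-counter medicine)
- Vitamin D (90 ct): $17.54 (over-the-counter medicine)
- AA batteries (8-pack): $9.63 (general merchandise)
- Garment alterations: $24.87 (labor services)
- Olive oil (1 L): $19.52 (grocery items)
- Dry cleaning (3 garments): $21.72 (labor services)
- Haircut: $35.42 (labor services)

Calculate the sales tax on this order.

$10.32

Orange juice (64 oz) $4.18: grocery items → 8.5% + 1.75% municipal = 10.25% → $0.43
Antacid chews $10.26: over-the-counter medicine → 8.5% + 0% municipal = 8.5% → $0.87
Vitamin D (90 ct) $17.54: over-the-counter medicine → 8.5% + 0% municipal = 8.5% → $1.49
AA batteries (8-pack) $9.63: general merchandise → 3% + 1.25% municipal = 4.25% → $0.41
Garment alterations $24.87: labor services → 6.25% + 0% municipal = 6.25% → $1.55
Olive oil (1 L) $19.52: grocery items → 8.5% + 1.75% municipal = 10.25% → $2.00
Dry cleaning (3 garments) $21.72: labor services → 6.25% + 0% municipal = 6.25% → $1.36
Haircut $35.42: labor services → 6.25% + 0% municipal = 6.25% → $2.21
Total tax = $0.43 + $0.87 + $1.49 + $0.41 + $1.55 + $2.00 + $1.36 + $2.21 = $10.32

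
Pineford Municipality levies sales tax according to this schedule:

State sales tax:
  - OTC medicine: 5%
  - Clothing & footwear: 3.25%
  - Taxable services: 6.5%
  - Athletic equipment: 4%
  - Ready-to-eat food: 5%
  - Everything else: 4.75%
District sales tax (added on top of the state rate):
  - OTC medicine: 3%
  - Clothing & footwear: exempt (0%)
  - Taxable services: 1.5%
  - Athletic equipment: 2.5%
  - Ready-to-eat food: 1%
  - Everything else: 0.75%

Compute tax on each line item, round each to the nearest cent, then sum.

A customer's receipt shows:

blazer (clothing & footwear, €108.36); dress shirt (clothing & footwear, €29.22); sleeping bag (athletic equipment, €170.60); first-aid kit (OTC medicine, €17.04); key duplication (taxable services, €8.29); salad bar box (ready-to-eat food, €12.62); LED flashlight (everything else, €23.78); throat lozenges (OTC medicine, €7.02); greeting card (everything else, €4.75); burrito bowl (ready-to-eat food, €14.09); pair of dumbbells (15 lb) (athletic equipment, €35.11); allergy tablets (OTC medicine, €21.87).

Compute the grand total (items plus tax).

Blazer €108.36: clothing & footwear → 3.25% + 0% district = 3.25% → €3.52
Dress shirt €29.22: clothing & footwear → 3.25% + 0% district = 3.25% → €0.95
Sleeping bag €170.60: athletic equipment → 4% + 2.5% district = 6.5% → €11.09
First-aid kit €17.04: OTC medicine → 5% + 3% district = 8% → €1.36
Key duplication €8.29: taxable services → 6.5% + 1.5% district = 8% → €0.66
Salad bar box €12.62: ready-to-eat food → 5% + 1% district = 6% → €0.76
LED flashlight €23.78: everything else → 4.75% + 0.75% district = 5.5% → €1.31
Throat lozenges €7.02: OTC medicine → 5% + 3% district = 8% → €0.56
Greeting card €4.75: everything else → 4.75% + 0.75% district = 5.5% → €0.26
Burrito bowl €14.09: ready-to-eat food → 5% + 1% district = 6% → €0.85
Pair of dumbbells (15 lb) €35.11: athletic equipment → 4% + 2.5% district = 6.5% → €2.28
Allergy tablets €21.87: OTC medicine → 5% + 3% district = 8% → €1.75
Subtotal = €452.75; tax = €25.35; total due = €478.10

€478.10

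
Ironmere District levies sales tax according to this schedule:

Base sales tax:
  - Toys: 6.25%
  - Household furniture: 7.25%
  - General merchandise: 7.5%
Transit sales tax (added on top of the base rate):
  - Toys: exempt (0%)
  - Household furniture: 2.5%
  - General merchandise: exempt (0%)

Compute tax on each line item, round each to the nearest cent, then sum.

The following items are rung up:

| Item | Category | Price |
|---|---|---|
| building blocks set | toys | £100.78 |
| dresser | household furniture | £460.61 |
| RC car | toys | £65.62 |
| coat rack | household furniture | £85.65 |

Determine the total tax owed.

£63.66

Building blocks set £100.78: toys → 6.25% + 0% transit = 6.25% → £6.30
Dresser £460.61: household furniture → 7.25% + 2.5% transit = 9.75% → £44.91
RC car £65.62: toys → 6.25% + 0% transit = 6.25% → £4.10
Coat rack £85.65: household furniture → 7.25% + 2.5% transit = 9.75% → £8.35
Total tax = £6.30 + £44.91 + £4.10 + £8.35 = £63.66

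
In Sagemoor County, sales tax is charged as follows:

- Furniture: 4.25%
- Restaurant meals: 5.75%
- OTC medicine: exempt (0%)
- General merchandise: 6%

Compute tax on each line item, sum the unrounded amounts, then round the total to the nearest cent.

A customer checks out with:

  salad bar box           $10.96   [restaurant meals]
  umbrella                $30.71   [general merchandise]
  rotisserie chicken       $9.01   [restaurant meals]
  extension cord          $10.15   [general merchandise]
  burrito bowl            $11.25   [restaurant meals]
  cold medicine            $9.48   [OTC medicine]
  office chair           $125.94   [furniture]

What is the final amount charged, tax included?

Salad bar box $10.96: restaurant meals → 5.75% → $0.6302
Umbrella $30.71: general merchandise → 6% → $1.8426
Rotisserie chicken $9.01: restaurant meals → 5.75% → $0.518075
Extension cord $10.15: general merchandise → 6% → $0.609
Burrito bowl $11.25: restaurant meals → 5.75% → $0.646875
Cold medicine $9.48: OTC medicine → 0% → $0.00
Office chair $125.94: furniture → 4.25% → $5.35245
Subtotal = $207.50; unrounded tax = $9.5992 → $9.60; total due = $217.10

$217.10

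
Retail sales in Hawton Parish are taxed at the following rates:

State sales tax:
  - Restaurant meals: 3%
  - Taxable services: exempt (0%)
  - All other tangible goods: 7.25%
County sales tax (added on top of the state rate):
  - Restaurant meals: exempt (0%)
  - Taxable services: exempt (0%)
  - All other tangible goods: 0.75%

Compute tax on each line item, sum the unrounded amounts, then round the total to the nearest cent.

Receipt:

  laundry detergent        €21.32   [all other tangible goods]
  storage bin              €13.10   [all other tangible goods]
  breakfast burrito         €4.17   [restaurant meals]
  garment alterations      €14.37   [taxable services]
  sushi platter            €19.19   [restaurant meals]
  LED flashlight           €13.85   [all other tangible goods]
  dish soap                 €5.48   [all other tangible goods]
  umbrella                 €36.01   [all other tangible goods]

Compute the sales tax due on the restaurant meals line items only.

Breakfast burrito €4.17: restaurant meals → 3% + 0% county = 3% → €0.1251
Sushi platter €19.19: restaurant meals → 3% + 0% county = 3% → €0.5757
Tax on restaurant meals: unrounded sum = €0.7008 → €0.70

€0.70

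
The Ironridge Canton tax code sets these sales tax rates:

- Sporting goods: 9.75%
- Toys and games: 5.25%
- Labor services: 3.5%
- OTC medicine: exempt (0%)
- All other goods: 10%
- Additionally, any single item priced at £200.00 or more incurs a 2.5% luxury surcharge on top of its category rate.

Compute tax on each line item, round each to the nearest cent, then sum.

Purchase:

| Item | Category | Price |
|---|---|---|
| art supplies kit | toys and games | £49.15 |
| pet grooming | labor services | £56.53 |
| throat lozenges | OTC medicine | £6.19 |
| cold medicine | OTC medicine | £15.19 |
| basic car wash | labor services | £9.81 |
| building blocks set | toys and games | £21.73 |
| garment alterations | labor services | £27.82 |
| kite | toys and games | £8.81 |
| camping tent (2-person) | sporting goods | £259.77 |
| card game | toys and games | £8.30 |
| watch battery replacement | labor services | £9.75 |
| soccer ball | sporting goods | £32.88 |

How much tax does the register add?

£43.28

Art supplies kit £49.15: toys and games → 5.25% → £2.58
Pet grooming £56.53: labor services → 3.5% → £1.98
Throat lozenges £6.19: OTC medicine → 0% → £0.00
Cold medicine £15.19: OTC medicine → 0% → £0.00
Basic car wash £9.81: labor services → 3.5% → £0.34
Building blocks set £21.73: toys and games → 5.25% → £1.14
Garment alterations £27.82: labor services → 3.5% → £0.97
Kite £8.81: toys and games → 5.25% → £0.46
Camping tent (2-person) £259.77: sporting goods → 9.75% + 2.5% surcharge = 12.25% → £31.82
Card game £8.30: toys and games → 5.25% → £0.44
Watch battery replacement £9.75: labor services → 3.5% → £0.34
Soccer ball £32.88: sporting goods → 9.75% → £3.21
Total tax = £2.58 + £1.98 + £0.34 + £1.14 + £0.97 + £0.46 + £31.82 + £0.44 + £0.34 + £3.21 = £43.28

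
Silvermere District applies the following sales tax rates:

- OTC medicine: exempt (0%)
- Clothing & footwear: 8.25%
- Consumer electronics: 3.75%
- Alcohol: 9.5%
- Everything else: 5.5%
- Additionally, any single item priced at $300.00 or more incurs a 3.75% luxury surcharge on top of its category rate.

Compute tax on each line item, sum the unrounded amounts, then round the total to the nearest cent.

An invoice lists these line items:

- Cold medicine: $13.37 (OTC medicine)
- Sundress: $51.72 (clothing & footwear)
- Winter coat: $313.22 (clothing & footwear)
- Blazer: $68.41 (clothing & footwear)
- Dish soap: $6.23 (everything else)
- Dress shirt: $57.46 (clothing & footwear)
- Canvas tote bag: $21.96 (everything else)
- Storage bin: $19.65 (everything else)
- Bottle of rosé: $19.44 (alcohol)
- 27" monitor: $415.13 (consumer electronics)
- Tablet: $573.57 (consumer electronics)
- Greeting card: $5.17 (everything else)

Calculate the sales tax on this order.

$131.15

Cold medicine $13.37: OTC medicine → 0% → $0.00
Sundress $51.72: clothing & footwear → 8.25% → $4.2669
Winter coat $313.22: clothing & footwear → 8.25% + 3.75% surcharge = 12% → $37.5864
Blazer $68.41: clothing & footwear → 8.25% → $5.643825
Dish soap $6.23: everything else → 5.5% → $0.34265
Dress shirt $57.46: clothing & footwear → 8.25% → $4.74045
Canvas tote bag $21.96: everything else → 5.5% → $1.2078
Storage bin $19.65: everything else → 5.5% → $1.08075
Bottle of rosé $19.44: alcohol → 9.5% → $1.8468
27" monitor $415.13: consumer electronics → 3.75% + 3.75% surcharge = 7.5% → $31.13475
Tablet $573.57: consumer electronics → 3.75% + 3.75% surcharge = 7.5% → $43.01775
Greeting card $5.17: everything else → 5.5% → $0.28435
Unrounded tax sum = $131.152425 → $131.15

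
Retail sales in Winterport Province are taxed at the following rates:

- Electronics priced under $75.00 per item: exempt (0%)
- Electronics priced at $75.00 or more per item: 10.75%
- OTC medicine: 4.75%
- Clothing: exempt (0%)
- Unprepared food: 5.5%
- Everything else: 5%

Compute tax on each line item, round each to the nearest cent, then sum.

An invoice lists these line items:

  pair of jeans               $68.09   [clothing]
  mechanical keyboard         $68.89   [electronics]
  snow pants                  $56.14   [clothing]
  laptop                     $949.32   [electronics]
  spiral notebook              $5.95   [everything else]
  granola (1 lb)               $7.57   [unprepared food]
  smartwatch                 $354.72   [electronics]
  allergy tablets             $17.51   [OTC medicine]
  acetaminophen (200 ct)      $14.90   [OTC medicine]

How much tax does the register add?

$142.44

Pair of jeans $68.09: clothing → 0% → $0.00
Mechanical keyboard $68.89: electronics, under $75.00 → 0% → $0.00
Snow pants $56.14: clothing → 0% → $0.00
Laptop $949.32: electronics, $75.00 or more → 10.75% → $102.05
Spiral notebook $5.95: everything else → 5% → $0.30
Granola (1 lb) $7.57: unprepared food → 5.5% → $0.42
Smartwatch $354.72: electronics, $75.00 or more → 10.75% → $38.13
Allergy tablets $17.51: OTC medicine → 4.75% → $0.83
Acetaminophen (200 ct) $14.90: OTC medicine → 4.75% → $0.71
Total tax = $102.05 + $0.30 + $0.42 + $38.13 + $0.83 + $0.71 = $142.44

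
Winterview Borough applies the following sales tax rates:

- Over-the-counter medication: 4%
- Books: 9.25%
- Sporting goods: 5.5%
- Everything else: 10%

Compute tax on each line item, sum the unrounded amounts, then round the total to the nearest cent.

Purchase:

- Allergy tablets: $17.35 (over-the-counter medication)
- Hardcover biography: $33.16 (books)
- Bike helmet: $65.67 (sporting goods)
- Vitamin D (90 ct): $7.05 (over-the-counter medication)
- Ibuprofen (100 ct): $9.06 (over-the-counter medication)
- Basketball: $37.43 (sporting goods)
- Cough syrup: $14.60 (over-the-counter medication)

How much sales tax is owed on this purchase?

$10.66

Allergy tablets $17.35: over-the-counter medication → 4% → $0.694
Hardcover biography $33.16: books → 9.25% → $3.0673
Bike helmet $65.67: sporting goods → 5.5% → $3.61185
Vitamin D (90 ct) $7.05: over-the-counter medication → 4% → $0.282
Ibuprofen (100 ct) $9.06: over-the-counter medication → 4% → $0.3624
Basketball $37.43: sporting goods → 5.5% → $2.05865
Cough syrup $14.60: over-the-counter medication → 4% → $0.584
Unrounded tax sum = $10.6602 → $10.66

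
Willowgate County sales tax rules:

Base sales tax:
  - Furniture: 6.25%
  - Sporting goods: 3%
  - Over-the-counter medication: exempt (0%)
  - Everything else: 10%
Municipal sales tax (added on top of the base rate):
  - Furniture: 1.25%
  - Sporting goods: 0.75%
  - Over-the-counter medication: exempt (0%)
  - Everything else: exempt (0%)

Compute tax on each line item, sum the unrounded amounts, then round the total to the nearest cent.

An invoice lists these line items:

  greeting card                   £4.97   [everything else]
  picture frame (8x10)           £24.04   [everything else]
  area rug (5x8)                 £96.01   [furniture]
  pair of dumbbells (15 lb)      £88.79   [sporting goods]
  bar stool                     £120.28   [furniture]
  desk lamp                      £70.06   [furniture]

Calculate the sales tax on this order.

Greeting card £4.97: everything else → 10% + 0% municipal = 10% → £0.497
Picture frame (8x10) £24.04: everything else → 10% + 0% municipal = 10% → £2.404
Area rug (5x8) £96.01: furniture → 6.25% + 1.25% municipal = 7.5% → £7.20075
Pair of dumbbells (15 lb) £88.79: sporting goods → 3% + 0.75% municipal = 3.75% → £3.329625
Bar stool £120.28: furniture → 6.25% + 1.25% municipal = 7.5% → £9.021
Desk lamp £70.06: furniture → 6.25% + 1.25% municipal = 7.5% → £5.2545
Unrounded tax sum = £27.706875 → £27.71

£27.71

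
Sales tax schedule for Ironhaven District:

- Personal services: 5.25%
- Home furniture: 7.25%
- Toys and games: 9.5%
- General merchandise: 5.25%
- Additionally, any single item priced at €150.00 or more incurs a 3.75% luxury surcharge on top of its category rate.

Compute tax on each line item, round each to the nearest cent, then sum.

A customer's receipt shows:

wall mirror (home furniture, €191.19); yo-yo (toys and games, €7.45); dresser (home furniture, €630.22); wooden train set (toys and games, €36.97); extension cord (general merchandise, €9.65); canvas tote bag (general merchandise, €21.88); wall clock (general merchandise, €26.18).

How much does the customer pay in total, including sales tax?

€1021.14

Wall mirror €191.19: home furniture → 7.25% + 3.75% surcharge = 11% → €21.03
Yo-yo €7.45: toys and games → 9.5% → €0.71
Dresser €630.22: home furniture → 7.25% + 3.75% surcharge = 11% → €69.32
Wooden train set €36.97: toys and games → 9.5% → €3.51
Extension cord €9.65: general merchandise → 5.25% → €0.51
Canvas tote bag €21.88: general merchandise → 5.25% → €1.15
Wall clock €26.18: general merchandise → 5.25% → €1.37
Subtotal = €923.54; tax = €97.60; total due = €1021.14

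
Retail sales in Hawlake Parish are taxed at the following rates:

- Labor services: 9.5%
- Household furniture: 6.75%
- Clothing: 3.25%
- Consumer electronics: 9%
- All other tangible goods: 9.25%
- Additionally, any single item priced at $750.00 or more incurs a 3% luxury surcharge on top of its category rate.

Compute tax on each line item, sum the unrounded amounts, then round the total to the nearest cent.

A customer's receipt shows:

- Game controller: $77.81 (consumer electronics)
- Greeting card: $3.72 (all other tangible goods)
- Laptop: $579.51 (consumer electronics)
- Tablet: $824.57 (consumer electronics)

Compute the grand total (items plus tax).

Game controller $77.81: consumer electronics → 9% → $7.0029
Greeting card $3.72: all other tangible goods → 9.25% → $0.3441
Laptop $579.51: consumer electronics → 9% → $52.1559
Tablet $824.57: consumer electronics → 9% + 3% surcharge = 12% → $98.9484
Subtotal = $1485.61; unrounded tax = $158.4513 → $158.45; total due = $1644.06

$1644.06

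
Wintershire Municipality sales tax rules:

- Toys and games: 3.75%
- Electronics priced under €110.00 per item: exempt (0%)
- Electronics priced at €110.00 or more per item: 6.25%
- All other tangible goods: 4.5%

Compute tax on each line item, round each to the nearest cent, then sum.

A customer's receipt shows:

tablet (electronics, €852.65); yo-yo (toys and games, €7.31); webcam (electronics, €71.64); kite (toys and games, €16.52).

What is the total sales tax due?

Tablet €852.65: electronics, €110.00 or more → 6.25% → €53.29
Yo-yo €7.31: toys and games → 3.75% → €0.27
Webcam €71.64: electronics, under €110.00 → 0% → €0.00
Kite €16.52: toys and games → 3.75% → €0.62
Total tax = €53.29 + €0.27 + €0.62 = €54.18

€54.18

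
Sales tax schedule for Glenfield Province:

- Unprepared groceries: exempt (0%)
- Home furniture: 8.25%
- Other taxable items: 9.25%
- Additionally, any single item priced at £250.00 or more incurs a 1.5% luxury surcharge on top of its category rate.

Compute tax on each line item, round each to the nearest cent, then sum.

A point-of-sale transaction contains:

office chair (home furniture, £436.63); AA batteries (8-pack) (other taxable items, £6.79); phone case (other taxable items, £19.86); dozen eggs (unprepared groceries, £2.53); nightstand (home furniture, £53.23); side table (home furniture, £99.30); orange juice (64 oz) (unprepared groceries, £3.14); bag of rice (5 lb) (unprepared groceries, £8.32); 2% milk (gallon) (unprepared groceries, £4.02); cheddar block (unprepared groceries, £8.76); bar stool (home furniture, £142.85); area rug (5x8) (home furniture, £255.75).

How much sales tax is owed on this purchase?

Office chair £436.63: home furniture → 8.25% + 1.5% surcharge = 9.75% → £42.57
AA batteries (8-pack) £6.79: other taxable items → 9.25% → £0.63
Phone case £19.86: other taxable items → 9.25% → £1.84
Dozen eggs £2.53: unprepared groceries → 0% → £0.00
Nightstand £53.23: home furniture → 8.25% → £4.39
Side table £99.30: home furniture → 8.25% → £8.19
Orange juice (64 oz) £3.14: unprepared groceries → 0% → £0.00
Bag of rice (5 lb) £8.32: unprepared groceries → 0% → £0.00
2% milk (gallon) £4.02: unprepared groceries → 0% → £0.00
Cheddar block £8.76: unprepared groceries → 0% → £0.00
Bar stool £142.85: home furniture → 8.25% → £11.79
Area rug (5x8) £255.75: home furniture → 8.25% + 1.5% surcharge = 9.75% → £24.94
Total tax = £42.57 + £0.63 + £1.84 + £4.39 + £8.19 + £11.79 + £24.94 = £94.35

£94.35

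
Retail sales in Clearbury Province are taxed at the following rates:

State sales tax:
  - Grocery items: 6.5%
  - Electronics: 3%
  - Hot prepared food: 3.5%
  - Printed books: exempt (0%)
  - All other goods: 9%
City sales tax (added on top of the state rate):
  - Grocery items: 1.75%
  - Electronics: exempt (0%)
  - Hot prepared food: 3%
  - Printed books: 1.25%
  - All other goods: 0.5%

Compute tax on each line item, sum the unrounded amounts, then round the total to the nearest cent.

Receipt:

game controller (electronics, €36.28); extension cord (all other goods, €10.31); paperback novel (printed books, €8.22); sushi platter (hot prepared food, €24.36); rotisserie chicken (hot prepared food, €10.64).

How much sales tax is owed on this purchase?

€4.45

Game controller €36.28: electronics → 3% + 0% city = 3% → €1.0884
Extension cord €10.31: all other goods → 9% + 0.5% city = 9.5% → €0.97945
Paperback novel €8.22: printed books → 0% + 1.25% city = 1.25% → €0.10275
Sushi platter €24.36: hot prepared food → 3.5% + 3% city = 6.5% → €1.5834
Rotisserie chicken €10.64: hot prepared food → 3.5% + 3% city = 6.5% → €0.6916
Unrounded tax sum = €4.4456 → €4.45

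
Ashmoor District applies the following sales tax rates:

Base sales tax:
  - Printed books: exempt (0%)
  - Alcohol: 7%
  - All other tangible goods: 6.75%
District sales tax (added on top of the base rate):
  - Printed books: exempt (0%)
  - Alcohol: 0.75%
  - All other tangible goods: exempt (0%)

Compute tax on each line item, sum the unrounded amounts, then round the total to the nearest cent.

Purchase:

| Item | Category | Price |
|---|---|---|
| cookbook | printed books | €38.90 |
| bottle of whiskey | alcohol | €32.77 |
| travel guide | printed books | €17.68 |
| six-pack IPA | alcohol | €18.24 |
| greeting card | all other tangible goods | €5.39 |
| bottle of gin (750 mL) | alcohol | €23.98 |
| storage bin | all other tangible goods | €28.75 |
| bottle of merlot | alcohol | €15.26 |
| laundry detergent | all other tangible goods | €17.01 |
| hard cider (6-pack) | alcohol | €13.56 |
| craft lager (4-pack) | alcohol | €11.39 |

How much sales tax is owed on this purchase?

€12.38

Cookbook €38.90: printed books → 0% + 0% district = 0% → €0.00
Bottle of whiskey €32.77: alcohol → 7% + 0.75% district = 7.75% → €2.539675
Travel guide €17.68: printed books → 0% + 0% district = 0% → €0.00
Six-pack IPA €18.24: alcohol → 7% + 0.75% district = 7.75% → €1.4136
Greeting card €5.39: all other tangible goods → 6.75% + 0% district = 6.75% → €0.363825
Bottle of gin (750 mL) €23.98: alcohol → 7% + 0.75% district = 7.75% → €1.85845
Storage bin €28.75: all other tangible goods → 6.75% + 0% district = 6.75% → €1.940625
Bottle of merlot €15.26: alcohol → 7% + 0.75% district = 7.75% → €1.18265
Laundry detergent €17.01: all other tangible goods → 6.75% + 0% district = 6.75% → €1.148175
Hard cider (6-pack) €13.56: alcohol → 7% + 0.75% district = 7.75% → €1.0509
Craft lager (4-pack) €11.39: alcohol → 7% + 0.75% district = 7.75% → €0.882725
Unrounded tax sum = €12.380625 → €12.38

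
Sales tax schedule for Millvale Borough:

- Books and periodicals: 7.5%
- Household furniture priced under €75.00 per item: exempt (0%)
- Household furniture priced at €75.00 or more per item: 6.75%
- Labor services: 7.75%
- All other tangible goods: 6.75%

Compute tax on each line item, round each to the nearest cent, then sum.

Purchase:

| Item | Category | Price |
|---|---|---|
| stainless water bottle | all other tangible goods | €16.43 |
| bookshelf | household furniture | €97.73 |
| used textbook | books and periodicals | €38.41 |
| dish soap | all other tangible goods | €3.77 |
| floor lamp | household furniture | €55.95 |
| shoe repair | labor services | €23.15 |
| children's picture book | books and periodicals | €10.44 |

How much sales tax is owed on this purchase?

€13.41

Stainless water bottle €16.43: all other tangible goods → 6.75% → €1.11
Bookshelf €97.73: household furniture, €75.00 or more → 6.75% → €6.60
Used textbook €38.41: books and periodicals → 7.5% → €2.88
Dish soap €3.77: all other tangible goods → 6.75% → €0.25
Floor lamp €55.95: household furniture, under €75.00 → 0% → €0.00
Shoe repair €23.15: labor services → 7.75% → €1.79
Children's picture book €10.44: books and periodicals → 7.5% → €0.78
Total tax = €1.11 + €6.60 + €2.88 + €0.25 + €1.79 + €0.78 = €13.41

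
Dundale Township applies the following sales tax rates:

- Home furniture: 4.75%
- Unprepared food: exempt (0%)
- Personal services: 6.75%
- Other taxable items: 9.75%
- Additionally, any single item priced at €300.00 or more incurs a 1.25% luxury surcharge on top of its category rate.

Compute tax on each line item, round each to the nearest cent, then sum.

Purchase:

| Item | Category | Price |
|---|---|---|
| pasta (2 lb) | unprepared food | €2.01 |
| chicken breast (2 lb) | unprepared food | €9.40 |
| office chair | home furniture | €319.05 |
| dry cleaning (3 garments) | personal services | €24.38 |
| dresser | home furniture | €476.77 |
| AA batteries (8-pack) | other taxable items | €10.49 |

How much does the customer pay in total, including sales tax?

€892.52

Pasta (2 lb) €2.01: unprepared food → 0% → €0.00
Chicken breast (2 lb) €9.40: unprepared food → 0% → €0.00
Office chair €319.05: home furniture → 4.75% + 1.25% surcharge = 6% → €19.14
Dry cleaning (3 garments) €24.38: personal services → 6.75% → €1.65
Dresser €476.77: home furniture → 4.75% + 1.25% surcharge = 6% → €28.61
AA batteries (8-pack) €10.49: other taxable items → 9.75% → €1.02
Subtotal = €842.10; tax = €50.42; total due = €892.52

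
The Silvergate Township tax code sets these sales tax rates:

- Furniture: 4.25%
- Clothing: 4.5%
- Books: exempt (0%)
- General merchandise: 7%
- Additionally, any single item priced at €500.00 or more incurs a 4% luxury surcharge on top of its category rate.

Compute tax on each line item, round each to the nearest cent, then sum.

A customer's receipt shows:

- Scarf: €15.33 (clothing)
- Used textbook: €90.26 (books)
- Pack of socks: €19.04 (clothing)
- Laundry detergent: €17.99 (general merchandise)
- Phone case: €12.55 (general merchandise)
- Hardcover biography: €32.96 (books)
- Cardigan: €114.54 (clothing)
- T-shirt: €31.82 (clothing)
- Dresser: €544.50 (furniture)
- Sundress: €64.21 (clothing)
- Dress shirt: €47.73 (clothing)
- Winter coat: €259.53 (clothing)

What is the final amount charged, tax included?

Scarf €15.33: clothing → 4.5% → €0.69
Used textbook €90.26: books → 0% → €0.00
Pack of socks €19.04: clothing → 4.5% → €0.86
Laundry detergent €17.99: general merchandise → 7% → €1.26
Phone case €12.55: general merchandise → 7% → €0.88
Hardcover biography €32.96: books → 0% → €0.00
Cardigan €114.54: clothing → 4.5% → €5.15
T-shirt €31.82: clothing → 4.5% → €1.43
Dresser €544.50: furniture → 4.25% + 4% surcharge = 8.25% → €44.92
Sundress €64.21: clothing → 4.5% → €2.89
Dress shirt €47.73: clothing → 4.5% → €2.15
Winter coat €259.53: clothing → 4.5% → €11.68
Subtotal = €1250.46; tax = €71.91; total due = €1322.37

€1322.37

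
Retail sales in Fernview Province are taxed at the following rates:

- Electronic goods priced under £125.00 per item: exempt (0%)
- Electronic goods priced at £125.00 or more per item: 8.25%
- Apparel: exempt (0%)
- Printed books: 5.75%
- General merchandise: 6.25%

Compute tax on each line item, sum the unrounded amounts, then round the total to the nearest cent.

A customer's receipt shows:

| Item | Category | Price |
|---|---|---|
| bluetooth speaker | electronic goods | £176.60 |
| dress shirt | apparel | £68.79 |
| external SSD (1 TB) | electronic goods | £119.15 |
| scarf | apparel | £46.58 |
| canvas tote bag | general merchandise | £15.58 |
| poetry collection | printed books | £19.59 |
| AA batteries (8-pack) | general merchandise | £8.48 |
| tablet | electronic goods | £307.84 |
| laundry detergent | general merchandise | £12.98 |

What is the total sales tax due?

Bluetooth speaker £176.60: electronic goods, £125.00 or more → 8.25% → £14.5695
Dress shirt £68.79: apparel → 0% → £0.00
External SSD (1 TB) £119.15: electronic goods, under £125.00 → 0% → £0.00
Scarf £46.58: apparel → 0% → £0.00
Canvas tote bag £15.58: general merchandise → 6.25% → £0.97375
Poetry collection £19.59: printed books → 5.75% → £1.126425
AA batteries (8-pack) £8.48: general merchandise → 6.25% → £0.53
Tablet £307.84: electronic goods, £125.00 or more → 8.25% → £25.3968
Laundry detergent £12.98: general merchandise → 6.25% → £0.81125
Unrounded tax sum = £43.407725 → £43.41

£43.41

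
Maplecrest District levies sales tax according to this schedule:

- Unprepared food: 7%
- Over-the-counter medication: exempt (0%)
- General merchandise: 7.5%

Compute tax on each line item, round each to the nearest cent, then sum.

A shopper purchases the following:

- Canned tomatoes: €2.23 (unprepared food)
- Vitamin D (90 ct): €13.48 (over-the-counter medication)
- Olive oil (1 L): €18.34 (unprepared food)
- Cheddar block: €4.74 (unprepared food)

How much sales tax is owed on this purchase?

€1.77

Canned tomatoes €2.23: unprepared food → 7% → €0.16
Vitamin D (90 ct) €13.48: over-the-counter medication → 0% → €0.00
Olive oil (1 L) €18.34: unprepared food → 7% → €1.28
Cheddar block €4.74: unprepared food → 7% → €0.33
Total tax = €0.16 + €1.28 + €0.33 = €1.77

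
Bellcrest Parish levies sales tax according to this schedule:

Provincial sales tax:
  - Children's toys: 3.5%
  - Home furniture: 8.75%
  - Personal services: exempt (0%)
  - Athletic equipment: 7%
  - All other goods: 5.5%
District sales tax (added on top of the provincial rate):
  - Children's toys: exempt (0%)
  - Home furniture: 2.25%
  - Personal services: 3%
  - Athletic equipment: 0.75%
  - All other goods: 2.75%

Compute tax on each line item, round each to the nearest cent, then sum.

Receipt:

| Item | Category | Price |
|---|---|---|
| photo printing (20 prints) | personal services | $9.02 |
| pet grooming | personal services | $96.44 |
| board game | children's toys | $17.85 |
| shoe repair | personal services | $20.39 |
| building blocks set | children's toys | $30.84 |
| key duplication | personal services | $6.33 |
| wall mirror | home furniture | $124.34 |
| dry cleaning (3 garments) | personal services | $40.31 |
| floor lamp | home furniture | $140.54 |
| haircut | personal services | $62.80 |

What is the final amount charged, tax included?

Photo printing (20 prints) $9.02: personal services → 0% + 3% district = 3% → $0.27
Pet grooming $96.44: personal services → 0% + 3% district = 3% → $2.89
Board game $17.85: children's toys → 3.5% + 0% district = 3.5% → $0.62
Shoe repair $20.39: personal services → 0% + 3% district = 3% → $0.61
Building blocks set $30.84: children's toys → 3.5% + 0% district = 3.5% → $1.08
Key duplication $6.33: personal services → 0% + 3% district = 3% → $0.19
Wall mirror $124.34: home furniture → 8.75% + 2.25% district = 11% → $13.68
Dry cleaning (3 garments) $40.31: personal services → 0% + 3% district = 3% → $1.21
Floor lamp $140.54: home furniture → 8.75% + 2.25% district = 11% → $15.46
Haircut $62.80: personal services → 0% + 3% district = 3% → $1.88
Subtotal = $548.86; tax = $37.89; total due = $586.75

$586.75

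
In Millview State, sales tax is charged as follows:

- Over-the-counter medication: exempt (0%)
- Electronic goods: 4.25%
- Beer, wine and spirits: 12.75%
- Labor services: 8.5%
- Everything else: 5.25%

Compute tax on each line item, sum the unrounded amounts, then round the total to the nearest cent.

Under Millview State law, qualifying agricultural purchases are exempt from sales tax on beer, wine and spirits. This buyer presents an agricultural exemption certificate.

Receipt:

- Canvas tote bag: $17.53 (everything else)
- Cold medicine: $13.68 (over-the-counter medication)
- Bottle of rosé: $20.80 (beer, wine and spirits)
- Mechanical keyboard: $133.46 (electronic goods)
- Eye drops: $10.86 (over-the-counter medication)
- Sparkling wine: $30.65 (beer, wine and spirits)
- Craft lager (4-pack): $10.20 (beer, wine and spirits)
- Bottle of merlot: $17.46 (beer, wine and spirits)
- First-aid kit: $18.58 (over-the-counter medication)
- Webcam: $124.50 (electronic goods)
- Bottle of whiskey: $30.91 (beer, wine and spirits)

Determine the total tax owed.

$11.88

Canvas tote bag $17.53: everything else → 5.25% → $0.920325
Cold medicine $13.68: over-the-counter medication → 0% → $0.00
Bottle of rosé $20.80: beer, wine and spirits, buyer-exempt → 0% → $0.00
Mechanical keyboard $133.46: electronic goods → 4.25% → $5.67205
Eye drops $10.86: over-the-counter medication → 0% → $0.00
Sparkling wine $30.65: beer, wine and spirits, buyer-exempt → 0% → $0.00
Craft lager (4-pack) $10.20: beer, wine and spirits, buyer-exempt → 0% → $0.00
Bottle of merlot $17.46: beer, wine and spirits, buyer-exempt → 0% → $0.00
First-aid kit $18.58: over-the-counter medication → 0% → $0.00
Webcam $124.50: electronic goods → 4.25% → $5.29125
Bottle of whiskey $30.91: beer, wine and spirits, buyer-exempt → 0% → $0.00
Unrounded tax sum = $11.883625 → $11.88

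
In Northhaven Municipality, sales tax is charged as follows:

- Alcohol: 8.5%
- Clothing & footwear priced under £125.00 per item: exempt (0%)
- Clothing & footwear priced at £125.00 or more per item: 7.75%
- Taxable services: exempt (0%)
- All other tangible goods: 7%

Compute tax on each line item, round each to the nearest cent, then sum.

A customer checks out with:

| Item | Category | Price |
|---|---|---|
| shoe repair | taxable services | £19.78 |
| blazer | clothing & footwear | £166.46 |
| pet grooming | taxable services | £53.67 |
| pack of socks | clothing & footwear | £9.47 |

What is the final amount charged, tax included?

£262.28

Shoe repair £19.78: taxable services → 0% → £0.00
Blazer £166.46: clothing & footwear, £125.00 or more → 7.75% → £12.90
Pet grooming £53.67: taxable services → 0% → £0.00
Pack of socks £9.47: clothing & footwear, under £125.00 → 0% → £0.00
Subtotal = £249.38; tax = £12.90; total due = £262.28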